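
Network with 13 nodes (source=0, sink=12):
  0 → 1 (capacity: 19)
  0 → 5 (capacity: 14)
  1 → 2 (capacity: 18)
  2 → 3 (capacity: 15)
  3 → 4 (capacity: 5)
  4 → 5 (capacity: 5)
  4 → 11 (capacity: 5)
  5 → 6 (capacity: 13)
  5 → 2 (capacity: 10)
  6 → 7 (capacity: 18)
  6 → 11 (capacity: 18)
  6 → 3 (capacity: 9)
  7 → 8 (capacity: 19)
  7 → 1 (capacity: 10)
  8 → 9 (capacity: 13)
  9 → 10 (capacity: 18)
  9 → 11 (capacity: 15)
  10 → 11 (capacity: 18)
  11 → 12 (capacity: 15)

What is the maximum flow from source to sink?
Maximum flow = 15

Max flow: 15

Flow assignment:
  0 → 1: 5/19
  0 → 5: 10/14
  1 → 2: 5/18
  2 → 3: 5/15
  3 → 4: 5/5
  4 → 5: 3/5
  4 → 11: 2/5
  5 → 6: 13/13
  6 → 11: 13/18
  11 → 12: 15/15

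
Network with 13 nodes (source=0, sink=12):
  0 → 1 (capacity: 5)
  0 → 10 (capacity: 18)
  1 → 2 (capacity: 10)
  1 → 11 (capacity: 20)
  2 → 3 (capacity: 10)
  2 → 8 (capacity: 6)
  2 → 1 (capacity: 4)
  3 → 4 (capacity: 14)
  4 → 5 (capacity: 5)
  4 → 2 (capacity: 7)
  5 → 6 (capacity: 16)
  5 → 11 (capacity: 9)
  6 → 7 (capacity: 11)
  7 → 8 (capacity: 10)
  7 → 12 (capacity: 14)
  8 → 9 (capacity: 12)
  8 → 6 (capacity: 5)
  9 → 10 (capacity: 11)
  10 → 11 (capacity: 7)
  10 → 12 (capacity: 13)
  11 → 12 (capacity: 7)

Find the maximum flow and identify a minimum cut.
Max flow = 23, Min cut edges: (0,1), (0,10)

Maximum flow: 23
Minimum cut: (0,1), (0,10)
Partition: S = [0], T = [1, 2, 3, 4, 5, 6, 7, 8, 9, 10, 11, 12]

Max-flow min-cut theorem verified: both equal 23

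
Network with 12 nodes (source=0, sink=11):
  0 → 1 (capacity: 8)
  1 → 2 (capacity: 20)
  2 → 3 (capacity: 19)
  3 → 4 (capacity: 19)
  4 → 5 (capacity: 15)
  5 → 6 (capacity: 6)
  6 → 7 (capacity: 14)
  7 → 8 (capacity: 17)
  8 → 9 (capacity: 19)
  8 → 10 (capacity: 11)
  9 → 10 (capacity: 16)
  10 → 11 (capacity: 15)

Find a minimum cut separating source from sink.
Min cut value = 6, edges: (5,6)

Min cut value: 6
Partition: S = [0, 1, 2, 3, 4, 5], T = [6, 7, 8, 9, 10, 11]
Cut edges: (5,6)

By max-flow min-cut theorem, max flow = min cut = 6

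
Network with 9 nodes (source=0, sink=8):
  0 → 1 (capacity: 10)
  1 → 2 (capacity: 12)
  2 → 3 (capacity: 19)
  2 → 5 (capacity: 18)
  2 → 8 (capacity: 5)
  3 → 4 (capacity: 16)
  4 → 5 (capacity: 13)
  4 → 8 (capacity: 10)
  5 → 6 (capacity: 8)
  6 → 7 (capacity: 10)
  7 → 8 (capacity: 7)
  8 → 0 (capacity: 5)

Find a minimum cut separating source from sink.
Min cut value = 10, edges: (0,1)

Min cut value: 10
Partition: S = [0], T = [1, 2, 3, 4, 5, 6, 7, 8]
Cut edges: (0,1)

By max-flow min-cut theorem, max flow = min cut = 10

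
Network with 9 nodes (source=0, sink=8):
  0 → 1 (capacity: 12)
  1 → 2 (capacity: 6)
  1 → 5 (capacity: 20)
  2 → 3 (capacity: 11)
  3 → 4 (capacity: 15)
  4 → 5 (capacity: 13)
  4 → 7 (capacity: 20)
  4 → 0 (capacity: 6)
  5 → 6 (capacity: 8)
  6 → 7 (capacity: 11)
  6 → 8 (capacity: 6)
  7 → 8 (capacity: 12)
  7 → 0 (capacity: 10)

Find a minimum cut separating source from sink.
Min cut value = 12, edges: (0,1)

Min cut value: 12
Partition: S = [0], T = [1, 2, 3, 4, 5, 6, 7, 8]
Cut edges: (0,1)

By max-flow min-cut theorem, max flow = min cut = 12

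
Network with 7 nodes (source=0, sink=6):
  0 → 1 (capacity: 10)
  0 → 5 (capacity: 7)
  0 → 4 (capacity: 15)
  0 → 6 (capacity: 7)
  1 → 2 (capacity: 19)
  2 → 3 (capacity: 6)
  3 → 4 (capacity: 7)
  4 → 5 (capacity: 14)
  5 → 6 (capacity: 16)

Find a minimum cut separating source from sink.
Min cut value = 23, edges: (0,6), (5,6)

Min cut value: 23
Partition: S = [0, 1, 2, 3, 4, 5], T = [6]
Cut edges: (0,6), (5,6)

By max-flow min-cut theorem, max flow = min cut = 23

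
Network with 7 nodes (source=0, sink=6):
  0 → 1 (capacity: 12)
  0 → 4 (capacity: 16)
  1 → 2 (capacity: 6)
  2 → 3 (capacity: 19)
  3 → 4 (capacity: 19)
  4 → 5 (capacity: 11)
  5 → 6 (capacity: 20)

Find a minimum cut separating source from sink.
Min cut value = 11, edges: (4,5)

Min cut value: 11
Partition: S = [0, 1, 2, 3, 4], T = [5, 6]
Cut edges: (4,5)

By max-flow min-cut theorem, max flow = min cut = 11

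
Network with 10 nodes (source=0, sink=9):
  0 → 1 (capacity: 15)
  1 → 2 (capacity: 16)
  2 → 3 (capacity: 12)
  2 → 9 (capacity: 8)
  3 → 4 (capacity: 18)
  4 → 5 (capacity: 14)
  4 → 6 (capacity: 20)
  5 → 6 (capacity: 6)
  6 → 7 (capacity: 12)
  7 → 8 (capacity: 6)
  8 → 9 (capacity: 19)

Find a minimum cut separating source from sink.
Min cut value = 14, edges: (2,9), (7,8)

Min cut value: 14
Partition: S = [0, 1, 2, 3, 4, 5, 6, 7], T = [8, 9]
Cut edges: (2,9), (7,8)

By max-flow min-cut theorem, max flow = min cut = 14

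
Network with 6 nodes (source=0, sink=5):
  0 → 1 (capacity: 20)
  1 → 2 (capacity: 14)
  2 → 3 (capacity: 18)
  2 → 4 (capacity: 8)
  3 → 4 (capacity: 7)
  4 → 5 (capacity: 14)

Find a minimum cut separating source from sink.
Min cut value = 14, edges: (4,5)

Min cut value: 14
Partition: S = [0, 1, 2, 3, 4], T = [5]
Cut edges: (4,5)

By max-flow min-cut theorem, max flow = min cut = 14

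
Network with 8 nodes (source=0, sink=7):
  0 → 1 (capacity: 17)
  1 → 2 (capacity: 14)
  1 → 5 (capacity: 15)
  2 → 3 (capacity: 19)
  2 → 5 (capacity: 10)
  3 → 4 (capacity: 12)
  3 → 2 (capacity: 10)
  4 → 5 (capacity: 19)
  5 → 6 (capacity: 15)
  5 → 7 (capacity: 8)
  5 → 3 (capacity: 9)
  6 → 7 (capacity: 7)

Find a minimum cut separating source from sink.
Min cut value = 15, edges: (5,7), (6,7)

Min cut value: 15
Partition: S = [0, 1, 2, 3, 4, 5, 6], T = [7]
Cut edges: (5,7), (6,7)

By max-flow min-cut theorem, max flow = min cut = 15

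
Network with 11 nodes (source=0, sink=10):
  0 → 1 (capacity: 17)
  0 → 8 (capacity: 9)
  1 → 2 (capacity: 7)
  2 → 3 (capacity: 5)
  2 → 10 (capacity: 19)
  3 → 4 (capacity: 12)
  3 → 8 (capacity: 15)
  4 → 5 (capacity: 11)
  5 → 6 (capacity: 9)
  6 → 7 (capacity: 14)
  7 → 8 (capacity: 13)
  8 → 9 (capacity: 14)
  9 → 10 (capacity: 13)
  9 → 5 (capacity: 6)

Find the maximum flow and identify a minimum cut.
Max flow = 16, Min cut edges: (0,8), (1,2)

Maximum flow: 16
Minimum cut: (0,8), (1,2)
Partition: S = [0, 1], T = [2, 3, 4, 5, 6, 7, 8, 9, 10]

Max-flow min-cut theorem verified: both equal 16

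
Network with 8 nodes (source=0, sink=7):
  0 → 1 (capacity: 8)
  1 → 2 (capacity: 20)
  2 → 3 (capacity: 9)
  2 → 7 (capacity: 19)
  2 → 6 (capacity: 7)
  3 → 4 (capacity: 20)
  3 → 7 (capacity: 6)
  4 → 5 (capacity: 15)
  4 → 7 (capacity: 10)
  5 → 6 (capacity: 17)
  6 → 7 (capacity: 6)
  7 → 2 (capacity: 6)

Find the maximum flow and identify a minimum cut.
Max flow = 8, Min cut edges: (0,1)

Maximum flow: 8
Minimum cut: (0,1)
Partition: S = [0], T = [1, 2, 3, 4, 5, 6, 7]

Max-flow min-cut theorem verified: both equal 8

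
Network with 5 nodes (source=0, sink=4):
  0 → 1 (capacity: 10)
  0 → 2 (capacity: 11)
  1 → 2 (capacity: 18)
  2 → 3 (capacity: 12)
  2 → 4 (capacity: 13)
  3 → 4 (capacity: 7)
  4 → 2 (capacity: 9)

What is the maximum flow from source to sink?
Maximum flow = 20

Max flow: 20

Flow assignment:
  0 → 1: 10/10
  0 → 2: 10/11
  1 → 2: 10/18
  2 → 3: 7/12
  2 → 4: 13/13
  3 → 4: 7/7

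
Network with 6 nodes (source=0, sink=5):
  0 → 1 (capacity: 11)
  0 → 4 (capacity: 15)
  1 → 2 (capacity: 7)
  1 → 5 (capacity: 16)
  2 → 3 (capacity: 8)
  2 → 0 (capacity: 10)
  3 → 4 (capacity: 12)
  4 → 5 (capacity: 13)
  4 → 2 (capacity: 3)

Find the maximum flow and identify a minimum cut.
Max flow = 24, Min cut edges: (0,1), (4,5)

Maximum flow: 24
Minimum cut: (0,1), (4,5)
Partition: S = [0, 2, 3, 4], T = [1, 5]

Max-flow min-cut theorem verified: both equal 24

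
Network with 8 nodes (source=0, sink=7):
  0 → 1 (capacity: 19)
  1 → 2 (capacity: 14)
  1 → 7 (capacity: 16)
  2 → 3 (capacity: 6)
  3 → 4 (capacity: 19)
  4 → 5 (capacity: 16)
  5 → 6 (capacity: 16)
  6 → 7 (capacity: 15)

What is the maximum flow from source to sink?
Maximum flow = 19

Max flow: 19

Flow assignment:
  0 → 1: 19/19
  1 → 2: 3/14
  1 → 7: 16/16
  2 → 3: 3/6
  3 → 4: 3/19
  4 → 5: 3/16
  5 → 6: 3/16
  6 → 7: 3/15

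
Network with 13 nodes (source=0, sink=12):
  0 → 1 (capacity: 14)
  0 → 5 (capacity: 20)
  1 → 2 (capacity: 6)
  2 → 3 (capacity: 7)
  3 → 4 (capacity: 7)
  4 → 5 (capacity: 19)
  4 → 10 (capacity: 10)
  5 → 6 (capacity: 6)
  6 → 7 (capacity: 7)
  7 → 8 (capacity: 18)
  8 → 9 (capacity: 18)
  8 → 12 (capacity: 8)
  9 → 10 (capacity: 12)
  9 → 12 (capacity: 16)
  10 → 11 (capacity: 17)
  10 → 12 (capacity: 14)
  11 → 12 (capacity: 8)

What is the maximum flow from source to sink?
Maximum flow = 12

Max flow: 12

Flow assignment:
  0 → 1: 6/14
  0 → 5: 6/20
  1 → 2: 6/6
  2 → 3: 6/7
  3 → 4: 6/7
  4 → 10: 6/10
  5 → 6: 6/6
  6 → 7: 6/7
  7 → 8: 6/18
  8 → 12: 6/8
  10 → 12: 6/14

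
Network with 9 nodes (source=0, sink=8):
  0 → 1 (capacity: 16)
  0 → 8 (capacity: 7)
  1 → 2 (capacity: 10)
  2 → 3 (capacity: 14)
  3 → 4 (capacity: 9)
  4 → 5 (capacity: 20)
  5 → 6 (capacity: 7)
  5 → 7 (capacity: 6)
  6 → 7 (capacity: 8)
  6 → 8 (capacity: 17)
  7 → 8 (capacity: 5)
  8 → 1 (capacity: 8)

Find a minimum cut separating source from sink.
Min cut value = 16, edges: (0,8), (3,4)

Min cut value: 16
Partition: S = [0, 1, 2, 3], T = [4, 5, 6, 7, 8]
Cut edges: (0,8), (3,4)

By max-flow min-cut theorem, max flow = min cut = 16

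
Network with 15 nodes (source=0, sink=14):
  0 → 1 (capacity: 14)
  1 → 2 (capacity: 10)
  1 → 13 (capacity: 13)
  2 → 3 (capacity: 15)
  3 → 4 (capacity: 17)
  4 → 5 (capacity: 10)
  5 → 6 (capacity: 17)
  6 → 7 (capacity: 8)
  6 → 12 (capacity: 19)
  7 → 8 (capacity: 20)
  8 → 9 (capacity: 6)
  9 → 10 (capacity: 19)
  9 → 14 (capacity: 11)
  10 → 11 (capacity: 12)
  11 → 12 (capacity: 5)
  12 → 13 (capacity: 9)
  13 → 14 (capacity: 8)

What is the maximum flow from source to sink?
Maximum flow = 14

Max flow: 14

Flow assignment:
  0 → 1: 14/14
  1 → 2: 6/10
  1 → 13: 8/13
  2 → 3: 6/15
  3 → 4: 6/17
  4 → 5: 6/10
  5 → 6: 6/17
  6 → 7: 6/8
  7 → 8: 6/20
  8 → 9: 6/6
  9 → 14: 6/11
  13 → 14: 8/8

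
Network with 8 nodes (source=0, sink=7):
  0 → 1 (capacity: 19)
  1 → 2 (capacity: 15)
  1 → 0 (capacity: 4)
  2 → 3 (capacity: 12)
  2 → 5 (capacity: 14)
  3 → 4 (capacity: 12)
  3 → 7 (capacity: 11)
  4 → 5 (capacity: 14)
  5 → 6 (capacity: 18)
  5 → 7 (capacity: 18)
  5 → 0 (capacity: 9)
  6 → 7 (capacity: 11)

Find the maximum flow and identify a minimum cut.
Max flow = 15, Min cut edges: (1,2)

Maximum flow: 15
Minimum cut: (1,2)
Partition: S = [0, 1], T = [2, 3, 4, 5, 6, 7]

Max-flow min-cut theorem verified: both equal 15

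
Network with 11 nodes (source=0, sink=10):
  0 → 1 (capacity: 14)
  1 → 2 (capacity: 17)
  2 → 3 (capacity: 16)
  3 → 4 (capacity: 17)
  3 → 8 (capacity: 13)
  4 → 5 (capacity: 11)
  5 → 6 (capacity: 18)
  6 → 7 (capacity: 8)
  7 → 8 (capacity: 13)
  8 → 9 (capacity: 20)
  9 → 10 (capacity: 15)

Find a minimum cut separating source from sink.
Min cut value = 14, edges: (0,1)

Min cut value: 14
Partition: S = [0], T = [1, 2, 3, 4, 5, 6, 7, 8, 9, 10]
Cut edges: (0,1)

By max-flow min-cut theorem, max flow = min cut = 14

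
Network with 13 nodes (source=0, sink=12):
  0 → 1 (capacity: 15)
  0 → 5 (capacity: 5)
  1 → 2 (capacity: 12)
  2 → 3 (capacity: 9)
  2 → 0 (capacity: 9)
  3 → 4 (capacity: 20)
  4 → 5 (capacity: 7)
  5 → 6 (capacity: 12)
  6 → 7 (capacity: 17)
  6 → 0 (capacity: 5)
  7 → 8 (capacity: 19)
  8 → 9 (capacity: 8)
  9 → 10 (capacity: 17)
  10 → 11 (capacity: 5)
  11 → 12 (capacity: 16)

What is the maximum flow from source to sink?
Maximum flow = 5

Max flow: 5

Flow assignment:
  0 → 1: 12/15
  0 → 5: 3/5
  1 → 2: 12/12
  2 → 3: 7/9
  2 → 0: 5/9
  3 → 4: 7/20
  4 → 5: 7/7
  5 → 6: 10/12
  6 → 7: 5/17
  6 → 0: 5/5
  7 → 8: 5/19
  8 → 9: 5/8
  9 → 10: 5/17
  10 → 11: 5/5
  11 → 12: 5/16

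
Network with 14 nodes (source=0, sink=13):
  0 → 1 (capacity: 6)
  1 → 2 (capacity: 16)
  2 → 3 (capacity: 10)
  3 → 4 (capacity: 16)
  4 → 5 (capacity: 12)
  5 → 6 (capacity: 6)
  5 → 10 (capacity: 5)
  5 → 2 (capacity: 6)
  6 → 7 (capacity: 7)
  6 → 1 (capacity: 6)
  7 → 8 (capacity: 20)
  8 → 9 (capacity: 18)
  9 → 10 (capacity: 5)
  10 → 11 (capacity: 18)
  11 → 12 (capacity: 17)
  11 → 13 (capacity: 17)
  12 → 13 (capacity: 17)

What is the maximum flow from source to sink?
Maximum flow = 6

Max flow: 6

Flow assignment:
  0 → 1: 6/6
  1 → 2: 6/16
  2 → 3: 6/10
  3 → 4: 6/16
  4 → 5: 6/12
  5 → 6: 1/6
  5 → 10: 5/5
  6 → 7: 1/7
  7 → 8: 1/20
  8 → 9: 1/18
  9 → 10: 1/5
  10 → 11: 6/18
  11 → 13: 6/17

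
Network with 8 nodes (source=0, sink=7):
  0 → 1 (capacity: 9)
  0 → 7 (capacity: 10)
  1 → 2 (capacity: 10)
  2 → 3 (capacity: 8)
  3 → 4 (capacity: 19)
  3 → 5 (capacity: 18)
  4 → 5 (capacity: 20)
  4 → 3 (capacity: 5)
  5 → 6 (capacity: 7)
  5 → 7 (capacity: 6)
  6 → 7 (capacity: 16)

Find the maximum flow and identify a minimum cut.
Max flow = 18, Min cut edges: (0,7), (2,3)

Maximum flow: 18
Minimum cut: (0,7), (2,3)
Partition: S = [0, 1, 2], T = [3, 4, 5, 6, 7]

Max-flow min-cut theorem verified: both equal 18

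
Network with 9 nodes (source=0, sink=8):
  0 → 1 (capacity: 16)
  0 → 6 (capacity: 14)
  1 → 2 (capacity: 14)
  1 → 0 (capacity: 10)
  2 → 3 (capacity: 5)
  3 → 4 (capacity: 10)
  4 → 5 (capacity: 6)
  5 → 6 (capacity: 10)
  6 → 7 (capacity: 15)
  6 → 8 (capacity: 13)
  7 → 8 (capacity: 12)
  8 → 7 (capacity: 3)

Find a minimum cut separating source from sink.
Min cut value = 19, edges: (0,6), (2,3)

Min cut value: 19
Partition: S = [0, 1, 2], T = [3, 4, 5, 6, 7, 8]
Cut edges: (0,6), (2,3)

By max-flow min-cut theorem, max flow = min cut = 19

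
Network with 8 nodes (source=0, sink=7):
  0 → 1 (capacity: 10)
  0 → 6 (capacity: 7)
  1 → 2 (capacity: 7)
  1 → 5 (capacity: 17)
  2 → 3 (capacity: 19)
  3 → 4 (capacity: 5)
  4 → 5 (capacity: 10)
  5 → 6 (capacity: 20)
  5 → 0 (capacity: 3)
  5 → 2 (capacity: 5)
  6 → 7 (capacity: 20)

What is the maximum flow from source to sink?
Maximum flow = 17

Max flow: 17

Flow assignment:
  0 → 1: 10/10
  0 → 6: 7/7
  1 → 5: 10/17
  5 → 6: 10/20
  6 → 7: 17/20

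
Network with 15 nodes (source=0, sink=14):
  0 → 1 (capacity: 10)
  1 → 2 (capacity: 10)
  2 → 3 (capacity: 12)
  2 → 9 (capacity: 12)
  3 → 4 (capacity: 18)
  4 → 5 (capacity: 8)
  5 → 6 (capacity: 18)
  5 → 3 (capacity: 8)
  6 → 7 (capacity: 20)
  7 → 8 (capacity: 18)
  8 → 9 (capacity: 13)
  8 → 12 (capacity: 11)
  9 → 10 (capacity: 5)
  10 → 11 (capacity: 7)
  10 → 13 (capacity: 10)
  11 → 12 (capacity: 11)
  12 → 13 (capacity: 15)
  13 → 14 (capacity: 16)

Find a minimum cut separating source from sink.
Min cut value = 10, edges: (1,2)

Min cut value: 10
Partition: S = [0, 1], T = [2, 3, 4, 5, 6, 7, 8, 9, 10, 11, 12, 13, 14]
Cut edges: (1,2)

By max-flow min-cut theorem, max flow = min cut = 10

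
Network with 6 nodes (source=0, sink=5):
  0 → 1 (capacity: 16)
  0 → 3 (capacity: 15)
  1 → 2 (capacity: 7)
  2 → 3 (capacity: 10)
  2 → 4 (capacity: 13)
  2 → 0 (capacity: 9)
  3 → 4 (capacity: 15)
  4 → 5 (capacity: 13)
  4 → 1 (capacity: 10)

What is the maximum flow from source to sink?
Maximum flow = 13

Max flow: 13

Flow assignment:
  0 → 1: 7/16
  0 → 3: 13/15
  1 → 2: 7/7
  2 → 0: 7/9
  3 → 4: 13/15
  4 → 5: 13/13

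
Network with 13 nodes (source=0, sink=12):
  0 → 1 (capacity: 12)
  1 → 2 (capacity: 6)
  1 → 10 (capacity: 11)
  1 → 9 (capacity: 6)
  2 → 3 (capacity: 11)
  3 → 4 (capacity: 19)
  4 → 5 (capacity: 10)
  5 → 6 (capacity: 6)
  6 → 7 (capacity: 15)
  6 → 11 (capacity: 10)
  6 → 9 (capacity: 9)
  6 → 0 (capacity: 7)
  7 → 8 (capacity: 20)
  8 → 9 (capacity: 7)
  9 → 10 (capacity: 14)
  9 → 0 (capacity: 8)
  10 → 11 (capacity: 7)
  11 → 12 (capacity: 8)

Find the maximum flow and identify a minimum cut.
Max flow = 8, Min cut edges: (11,12)

Maximum flow: 8
Minimum cut: (11,12)
Partition: S = [0, 1, 2, 3, 4, 5, 6, 7, 8, 9, 10, 11], T = [12]

Max-flow min-cut theorem verified: both equal 8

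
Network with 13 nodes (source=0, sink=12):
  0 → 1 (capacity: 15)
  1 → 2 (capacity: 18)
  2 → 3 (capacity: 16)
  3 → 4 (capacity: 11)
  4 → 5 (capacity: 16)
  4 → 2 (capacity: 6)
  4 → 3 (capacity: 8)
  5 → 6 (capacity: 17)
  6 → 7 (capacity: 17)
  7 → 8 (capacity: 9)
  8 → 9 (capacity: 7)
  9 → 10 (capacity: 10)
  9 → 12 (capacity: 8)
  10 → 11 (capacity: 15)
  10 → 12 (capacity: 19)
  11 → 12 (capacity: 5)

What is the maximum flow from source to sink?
Maximum flow = 7

Max flow: 7

Flow assignment:
  0 → 1: 7/15
  1 → 2: 7/18
  2 → 3: 11/16
  3 → 4: 11/11
  4 → 5: 7/16
  4 → 2: 4/6
  5 → 6: 7/17
  6 → 7: 7/17
  7 → 8: 7/9
  8 → 9: 7/7
  9 → 12: 7/8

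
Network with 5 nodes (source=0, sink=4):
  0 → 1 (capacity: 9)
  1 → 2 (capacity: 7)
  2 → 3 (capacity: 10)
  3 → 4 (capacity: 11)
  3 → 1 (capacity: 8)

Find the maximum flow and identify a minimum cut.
Max flow = 7, Min cut edges: (1,2)

Maximum flow: 7
Minimum cut: (1,2)
Partition: S = [0, 1], T = [2, 3, 4]

Max-flow min-cut theorem verified: both equal 7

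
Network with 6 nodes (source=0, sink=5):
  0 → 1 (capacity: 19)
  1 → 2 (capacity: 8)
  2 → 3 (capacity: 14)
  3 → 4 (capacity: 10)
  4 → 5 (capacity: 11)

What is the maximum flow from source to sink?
Maximum flow = 8

Max flow: 8

Flow assignment:
  0 → 1: 8/19
  1 → 2: 8/8
  2 → 3: 8/14
  3 → 4: 8/10
  4 → 5: 8/11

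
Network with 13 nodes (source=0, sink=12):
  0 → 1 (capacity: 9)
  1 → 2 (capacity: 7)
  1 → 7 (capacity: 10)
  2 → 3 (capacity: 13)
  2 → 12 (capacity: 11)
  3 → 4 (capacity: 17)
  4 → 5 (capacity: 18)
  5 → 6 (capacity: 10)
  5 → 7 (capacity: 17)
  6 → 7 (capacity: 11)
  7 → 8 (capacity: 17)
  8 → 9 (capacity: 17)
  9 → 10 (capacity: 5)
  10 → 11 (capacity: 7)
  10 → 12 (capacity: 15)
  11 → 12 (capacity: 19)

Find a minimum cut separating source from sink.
Min cut value = 9, edges: (0,1)

Min cut value: 9
Partition: S = [0], T = [1, 2, 3, 4, 5, 6, 7, 8, 9, 10, 11, 12]
Cut edges: (0,1)

By max-flow min-cut theorem, max flow = min cut = 9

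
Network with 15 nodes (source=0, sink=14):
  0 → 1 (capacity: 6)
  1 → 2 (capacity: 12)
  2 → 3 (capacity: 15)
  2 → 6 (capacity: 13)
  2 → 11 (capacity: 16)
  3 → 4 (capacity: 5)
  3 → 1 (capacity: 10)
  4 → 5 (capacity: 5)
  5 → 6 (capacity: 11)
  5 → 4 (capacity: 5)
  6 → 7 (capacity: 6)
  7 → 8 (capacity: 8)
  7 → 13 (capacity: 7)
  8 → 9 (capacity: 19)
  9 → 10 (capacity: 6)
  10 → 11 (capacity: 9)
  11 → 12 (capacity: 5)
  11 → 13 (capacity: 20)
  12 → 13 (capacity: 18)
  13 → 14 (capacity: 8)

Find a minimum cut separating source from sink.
Min cut value = 6, edges: (0,1)

Min cut value: 6
Partition: S = [0], T = [1, 2, 3, 4, 5, 6, 7, 8, 9, 10, 11, 12, 13, 14]
Cut edges: (0,1)

By max-flow min-cut theorem, max flow = min cut = 6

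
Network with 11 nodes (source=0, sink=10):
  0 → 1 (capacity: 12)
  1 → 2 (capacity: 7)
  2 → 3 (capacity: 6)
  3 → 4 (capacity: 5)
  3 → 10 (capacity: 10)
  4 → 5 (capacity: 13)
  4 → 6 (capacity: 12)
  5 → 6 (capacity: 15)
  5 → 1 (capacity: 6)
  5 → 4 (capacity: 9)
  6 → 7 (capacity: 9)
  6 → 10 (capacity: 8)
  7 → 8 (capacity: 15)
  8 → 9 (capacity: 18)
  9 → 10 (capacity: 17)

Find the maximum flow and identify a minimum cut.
Max flow = 6, Min cut edges: (2,3)

Maximum flow: 6
Minimum cut: (2,3)
Partition: S = [0, 1, 2], T = [3, 4, 5, 6, 7, 8, 9, 10]

Max-flow min-cut theorem verified: both equal 6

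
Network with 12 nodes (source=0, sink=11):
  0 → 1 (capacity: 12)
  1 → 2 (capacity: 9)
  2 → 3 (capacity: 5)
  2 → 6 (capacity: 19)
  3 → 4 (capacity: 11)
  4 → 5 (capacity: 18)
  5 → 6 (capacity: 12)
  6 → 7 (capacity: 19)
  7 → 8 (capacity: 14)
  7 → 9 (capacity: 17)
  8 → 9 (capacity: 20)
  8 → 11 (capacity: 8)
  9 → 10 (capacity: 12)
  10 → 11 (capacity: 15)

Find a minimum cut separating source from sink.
Min cut value = 9, edges: (1,2)

Min cut value: 9
Partition: S = [0, 1], T = [2, 3, 4, 5, 6, 7, 8, 9, 10, 11]
Cut edges: (1,2)

By max-flow min-cut theorem, max flow = min cut = 9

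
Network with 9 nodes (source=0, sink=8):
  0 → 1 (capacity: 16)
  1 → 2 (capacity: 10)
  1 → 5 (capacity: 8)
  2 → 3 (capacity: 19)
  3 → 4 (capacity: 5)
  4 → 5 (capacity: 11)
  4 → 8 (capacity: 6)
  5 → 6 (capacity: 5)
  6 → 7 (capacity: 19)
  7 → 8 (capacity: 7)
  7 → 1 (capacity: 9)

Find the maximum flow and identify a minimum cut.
Max flow = 10, Min cut edges: (3,4), (5,6)

Maximum flow: 10
Minimum cut: (3,4), (5,6)
Partition: S = [0, 1, 2, 3, 5], T = [4, 6, 7, 8]

Max-flow min-cut theorem verified: both equal 10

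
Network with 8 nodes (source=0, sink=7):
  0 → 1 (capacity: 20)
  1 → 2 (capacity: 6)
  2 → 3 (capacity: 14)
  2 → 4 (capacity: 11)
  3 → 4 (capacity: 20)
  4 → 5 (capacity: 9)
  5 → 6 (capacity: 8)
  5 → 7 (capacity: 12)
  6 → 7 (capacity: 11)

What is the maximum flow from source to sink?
Maximum flow = 6

Max flow: 6

Flow assignment:
  0 → 1: 6/20
  1 → 2: 6/6
  2 → 4: 6/11
  4 → 5: 6/9
  5 → 7: 6/12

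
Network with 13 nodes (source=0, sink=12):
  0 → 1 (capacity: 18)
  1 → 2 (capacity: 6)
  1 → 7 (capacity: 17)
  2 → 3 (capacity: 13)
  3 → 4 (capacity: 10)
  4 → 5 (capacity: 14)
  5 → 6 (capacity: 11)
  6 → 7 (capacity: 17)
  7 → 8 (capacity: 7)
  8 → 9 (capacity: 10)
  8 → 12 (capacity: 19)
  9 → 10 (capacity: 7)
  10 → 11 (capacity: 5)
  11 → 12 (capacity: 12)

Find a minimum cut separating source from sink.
Min cut value = 7, edges: (7,8)

Min cut value: 7
Partition: S = [0, 1, 2, 3, 4, 5, 6, 7], T = [8, 9, 10, 11, 12]
Cut edges: (7,8)

By max-flow min-cut theorem, max flow = min cut = 7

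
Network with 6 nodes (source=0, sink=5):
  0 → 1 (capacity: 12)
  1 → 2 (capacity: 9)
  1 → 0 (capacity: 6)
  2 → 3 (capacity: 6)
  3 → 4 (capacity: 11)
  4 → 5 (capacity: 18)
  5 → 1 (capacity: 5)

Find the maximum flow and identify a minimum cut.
Max flow = 6, Min cut edges: (2,3)

Maximum flow: 6
Minimum cut: (2,3)
Partition: S = [0, 1, 2], T = [3, 4, 5]

Max-flow min-cut theorem verified: both equal 6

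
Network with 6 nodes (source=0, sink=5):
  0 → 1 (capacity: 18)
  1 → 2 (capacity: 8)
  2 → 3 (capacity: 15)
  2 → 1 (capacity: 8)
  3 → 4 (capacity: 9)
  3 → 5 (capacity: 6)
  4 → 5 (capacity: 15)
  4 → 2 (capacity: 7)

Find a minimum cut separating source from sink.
Min cut value = 8, edges: (1,2)

Min cut value: 8
Partition: S = [0, 1], T = [2, 3, 4, 5]
Cut edges: (1,2)

By max-flow min-cut theorem, max flow = min cut = 8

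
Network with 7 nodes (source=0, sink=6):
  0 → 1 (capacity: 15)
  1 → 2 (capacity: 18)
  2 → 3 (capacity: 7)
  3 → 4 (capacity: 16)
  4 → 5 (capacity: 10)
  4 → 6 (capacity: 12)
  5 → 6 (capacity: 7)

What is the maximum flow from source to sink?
Maximum flow = 7

Max flow: 7

Flow assignment:
  0 → 1: 7/15
  1 → 2: 7/18
  2 → 3: 7/7
  3 → 4: 7/16
  4 → 6: 7/12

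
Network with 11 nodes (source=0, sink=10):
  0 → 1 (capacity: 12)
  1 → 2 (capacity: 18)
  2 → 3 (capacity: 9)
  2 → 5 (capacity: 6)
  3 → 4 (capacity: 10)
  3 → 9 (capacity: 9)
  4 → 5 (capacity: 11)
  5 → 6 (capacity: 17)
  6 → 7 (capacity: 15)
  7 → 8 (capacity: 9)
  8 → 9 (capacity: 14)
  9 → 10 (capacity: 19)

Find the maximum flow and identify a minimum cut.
Max flow = 12, Min cut edges: (0,1)

Maximum flow: 12
Minimum cut: (0,1)
Partition: S = [0], T = [1, 2, 3, 4, 5, 6, 7, 8, 9, 10]

Max-flow min-cut theorem verified: both equal 12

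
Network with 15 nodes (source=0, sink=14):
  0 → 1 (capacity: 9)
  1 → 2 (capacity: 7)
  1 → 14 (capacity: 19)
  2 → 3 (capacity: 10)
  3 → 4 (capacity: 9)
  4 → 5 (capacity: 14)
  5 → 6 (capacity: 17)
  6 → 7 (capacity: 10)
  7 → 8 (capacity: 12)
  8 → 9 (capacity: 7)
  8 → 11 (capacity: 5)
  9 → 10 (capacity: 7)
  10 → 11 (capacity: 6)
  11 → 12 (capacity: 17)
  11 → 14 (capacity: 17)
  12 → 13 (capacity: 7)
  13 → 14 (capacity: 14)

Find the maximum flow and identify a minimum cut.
Max flow = 9, Min cut edges: (0,1)

Maximum flow: 9
Minimum cut: (0,1)
Partition: S = [0], T = [1, 2, 3, 4, 5, 6, 7, 8, 9, 10, 11, 12, 13, 14]

Max-flow min-cut theorem verified: both equal 9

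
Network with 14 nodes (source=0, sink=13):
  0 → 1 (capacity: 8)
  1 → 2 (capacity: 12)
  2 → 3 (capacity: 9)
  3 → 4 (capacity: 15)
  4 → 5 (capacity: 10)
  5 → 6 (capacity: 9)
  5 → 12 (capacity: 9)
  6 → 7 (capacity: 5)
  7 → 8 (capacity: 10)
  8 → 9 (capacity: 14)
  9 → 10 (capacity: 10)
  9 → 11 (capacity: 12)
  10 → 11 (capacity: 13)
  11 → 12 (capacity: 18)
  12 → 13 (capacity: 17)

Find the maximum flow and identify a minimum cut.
Max flow = 8, Min cut edges: (0,1)

Maximum flow: 8
Minimum cut: (0,1)
Partition: S = [0], T = [1, 2, 3, 4, 5, 6, 7, 8, 9, 10, 11, 12, 13]

Max-flow min-cut theorem verified: both equal 8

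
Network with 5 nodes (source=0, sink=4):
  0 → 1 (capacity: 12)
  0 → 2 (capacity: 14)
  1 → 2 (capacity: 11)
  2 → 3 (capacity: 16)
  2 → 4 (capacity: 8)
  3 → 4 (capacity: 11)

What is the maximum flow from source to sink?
Maximum flow = 19

Max flow: 19

Flow assignment:
  0 → 1: 11/12
  0 → 2: 8/14
  1 → 2: 11/11
  2 → 3: 11/16
  2 → 4: 8/8
  3 → 4: 11/11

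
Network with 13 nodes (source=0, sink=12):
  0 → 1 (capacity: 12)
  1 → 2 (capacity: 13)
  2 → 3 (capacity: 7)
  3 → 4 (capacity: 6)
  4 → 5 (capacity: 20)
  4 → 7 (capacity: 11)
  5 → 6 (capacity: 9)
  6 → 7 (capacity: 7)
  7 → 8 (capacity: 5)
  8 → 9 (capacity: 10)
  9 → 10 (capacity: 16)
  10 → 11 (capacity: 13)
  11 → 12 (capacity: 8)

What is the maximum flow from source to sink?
Maximum flow = 5

Max flow: 5

Flow assignment:
  0 → 1: 5/12
  1 → 2: 5/13
  2 → 3: 5/7
  3 → 4: 5/6
  4 → 7: 5/11
  7 → 8: 5/5
  8 → 9: 5/10
  9 → 10: 5/16
  10 → 11: 5/13
  11 → 12: 5/8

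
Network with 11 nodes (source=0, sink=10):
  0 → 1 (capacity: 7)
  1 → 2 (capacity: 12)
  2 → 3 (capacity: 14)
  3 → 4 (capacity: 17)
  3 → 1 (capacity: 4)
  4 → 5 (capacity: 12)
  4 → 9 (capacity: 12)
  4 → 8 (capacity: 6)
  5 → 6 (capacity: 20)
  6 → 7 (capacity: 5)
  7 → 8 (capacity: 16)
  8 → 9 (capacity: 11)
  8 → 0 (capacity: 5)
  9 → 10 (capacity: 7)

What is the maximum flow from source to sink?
Maximum flow = 7

Max flow: 7

Flow assignment:
  0 → 1: 7/7
  1 → 2: 7/12
  2 → 3: 7/14
  3 → 4: 7/17
  4 → 9: 7/12
  9 → 10: 7/7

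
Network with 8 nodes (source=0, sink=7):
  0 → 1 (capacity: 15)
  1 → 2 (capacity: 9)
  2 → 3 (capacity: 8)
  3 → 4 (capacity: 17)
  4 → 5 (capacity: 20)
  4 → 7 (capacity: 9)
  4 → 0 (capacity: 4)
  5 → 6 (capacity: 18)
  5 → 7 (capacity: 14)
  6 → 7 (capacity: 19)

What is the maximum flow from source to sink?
Maximum flow = 8

Max flow: 8

Flow assignment:
  0 → 1: 8/15
  1 → 2: 8/9
  2 → 3: 8/8
  3 → 4: 8/17
  4 → 7: 8/9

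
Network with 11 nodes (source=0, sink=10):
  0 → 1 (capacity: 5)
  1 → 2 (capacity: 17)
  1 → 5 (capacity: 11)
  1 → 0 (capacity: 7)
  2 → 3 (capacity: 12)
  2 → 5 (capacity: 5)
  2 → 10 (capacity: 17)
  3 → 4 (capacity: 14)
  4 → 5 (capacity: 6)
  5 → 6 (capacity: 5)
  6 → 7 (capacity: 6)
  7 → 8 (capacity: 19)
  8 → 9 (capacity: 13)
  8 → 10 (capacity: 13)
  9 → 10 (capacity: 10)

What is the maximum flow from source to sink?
Maximum flow = 5

Max flow: 5

Flow assignment:
  0 → 1: 5/5
  1 → 2: 5/17
  2 → 10: 5/17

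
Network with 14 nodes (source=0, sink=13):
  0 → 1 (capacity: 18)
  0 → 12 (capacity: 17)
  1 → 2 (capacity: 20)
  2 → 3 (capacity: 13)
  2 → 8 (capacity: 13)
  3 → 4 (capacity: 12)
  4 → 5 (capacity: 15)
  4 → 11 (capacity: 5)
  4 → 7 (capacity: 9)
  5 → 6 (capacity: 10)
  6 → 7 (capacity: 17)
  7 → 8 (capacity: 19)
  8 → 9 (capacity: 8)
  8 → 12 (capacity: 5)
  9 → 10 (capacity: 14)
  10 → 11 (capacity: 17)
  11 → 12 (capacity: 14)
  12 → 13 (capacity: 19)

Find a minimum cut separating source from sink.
Min cut value = 19, edges: (12,13)

Min cut value: 19
Partition: S = [0, 1, 2, 3, 4, 5, 6, 7, 8, 9, 10, 11, 12], T = [13]
Cut edges: (12,13)

By max-flow min-cut theorem, max flow = min cut = 19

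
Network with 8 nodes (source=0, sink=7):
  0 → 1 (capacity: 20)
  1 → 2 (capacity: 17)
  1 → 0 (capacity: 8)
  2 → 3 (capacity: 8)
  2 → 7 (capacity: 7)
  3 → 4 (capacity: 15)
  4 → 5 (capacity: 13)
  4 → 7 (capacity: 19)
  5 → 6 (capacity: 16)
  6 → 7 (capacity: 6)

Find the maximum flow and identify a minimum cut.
Max flow = 15, Min cut edges: (2,3), (2,7)

Maximum flow: 15
Minimum cut: (2,3), (2,7)
Partition: S = [0, 1, 2], T = [3, 4, 5, 6, 7]

Max-flow min-cut theorem verified: both equal 15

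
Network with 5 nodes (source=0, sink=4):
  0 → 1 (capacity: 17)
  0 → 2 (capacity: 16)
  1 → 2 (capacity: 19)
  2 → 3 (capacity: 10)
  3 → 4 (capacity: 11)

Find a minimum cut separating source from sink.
Min cut value = 10, edges: (2,3)

Min cut value: 10
Partition: S = [0, 1, 2], T = [3, 4]
Cut edges: (2,3)

By max-flow min-cut theorem, max flow = min cut = 10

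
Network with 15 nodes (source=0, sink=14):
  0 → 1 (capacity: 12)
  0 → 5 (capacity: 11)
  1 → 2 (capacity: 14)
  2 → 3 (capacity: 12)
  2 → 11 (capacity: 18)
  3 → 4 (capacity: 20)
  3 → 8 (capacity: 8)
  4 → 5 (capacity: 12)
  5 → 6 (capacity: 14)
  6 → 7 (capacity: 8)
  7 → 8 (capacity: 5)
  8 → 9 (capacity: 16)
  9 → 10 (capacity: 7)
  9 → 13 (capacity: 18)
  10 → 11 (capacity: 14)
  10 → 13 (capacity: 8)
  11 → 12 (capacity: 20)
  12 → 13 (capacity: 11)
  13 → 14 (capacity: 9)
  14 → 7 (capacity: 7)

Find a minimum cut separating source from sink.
Min cut value = 9, edges: (13,14)

Min cut value: 9
Partition: S = [0, 1, 2, 3, 4, 5, 6, 7, 8, 9, 10, 11, 12, 13], T = [14]
Cut edges: (13,14)

By max-flow min-cut theorem, max flow = min cut = 9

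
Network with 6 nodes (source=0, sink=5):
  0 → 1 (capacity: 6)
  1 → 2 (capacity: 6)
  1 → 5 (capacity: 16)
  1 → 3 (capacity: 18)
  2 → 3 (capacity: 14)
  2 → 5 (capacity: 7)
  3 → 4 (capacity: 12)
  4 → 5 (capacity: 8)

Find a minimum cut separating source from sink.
Min cut value = 6, edges: (0,1)

Min cut value: 6
Partition: S = [0], T = [1, 2, 3, 4, 5]
Cut edges: (0,1)

By max-flow min-cut theorem, max flow = min cut = 6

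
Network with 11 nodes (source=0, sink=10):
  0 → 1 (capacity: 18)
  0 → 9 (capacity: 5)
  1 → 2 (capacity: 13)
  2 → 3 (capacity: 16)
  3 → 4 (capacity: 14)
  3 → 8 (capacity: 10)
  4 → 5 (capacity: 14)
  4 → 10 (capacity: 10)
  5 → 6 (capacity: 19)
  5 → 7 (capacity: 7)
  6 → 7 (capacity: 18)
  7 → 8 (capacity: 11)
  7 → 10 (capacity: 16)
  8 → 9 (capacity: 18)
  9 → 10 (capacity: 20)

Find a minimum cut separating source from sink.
Min cut value = 18, edges: (0,9), (1,2)

Min cut value: 18
Partition: S = [0, 1], T = [2, 3, 4, 5, 6, 7, 8, 9, 10]
Cut edges: (0,9), (1,2)

By max-flow min-cut theorem, max flow = min cut = 18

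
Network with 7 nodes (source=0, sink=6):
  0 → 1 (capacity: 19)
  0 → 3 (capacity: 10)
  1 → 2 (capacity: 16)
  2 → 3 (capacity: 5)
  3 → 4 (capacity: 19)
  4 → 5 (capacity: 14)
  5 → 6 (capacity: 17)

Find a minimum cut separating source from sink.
Min cut value = 14, edges: (4,5)

Min cut value: 14
Partition: S = [0, 1, 2, 3, 4], T = [5, 6]
Cut edges: (4,5)

By max-flow min-cut theorem, max flow = min cut = 14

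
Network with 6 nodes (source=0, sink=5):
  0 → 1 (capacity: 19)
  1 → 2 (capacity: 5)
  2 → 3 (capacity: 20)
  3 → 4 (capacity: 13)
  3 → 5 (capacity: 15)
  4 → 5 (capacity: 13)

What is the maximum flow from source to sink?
Maximum flow = 5

Max flow: 5

Flow assignment:
  0 → 1: 5/19
  1 → 2: 5/5
  2 → 3: 5/20
  3 → 5: 5/15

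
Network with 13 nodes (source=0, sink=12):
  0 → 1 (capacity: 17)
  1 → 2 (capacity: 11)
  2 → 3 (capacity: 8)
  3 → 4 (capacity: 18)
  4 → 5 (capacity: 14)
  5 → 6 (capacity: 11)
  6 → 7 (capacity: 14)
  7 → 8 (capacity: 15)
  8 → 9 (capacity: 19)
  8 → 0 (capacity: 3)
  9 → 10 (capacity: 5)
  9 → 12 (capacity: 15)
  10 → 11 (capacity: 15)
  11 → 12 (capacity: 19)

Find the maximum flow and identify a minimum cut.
Max flow = 8, Min cut edges: (2,3)

Maximum flow: 8
Minimum cut: (2,3)
Partition: S = [0, 1, 2], T = [3, 4, 5, 6, 7, 8, 9, 10, 11, 12]

Max-flow min-cut theorem verified: both equal 8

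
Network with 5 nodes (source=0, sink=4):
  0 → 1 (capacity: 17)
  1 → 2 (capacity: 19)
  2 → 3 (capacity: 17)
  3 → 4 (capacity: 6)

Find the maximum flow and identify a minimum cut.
Max flow = 6, Min cut edges: (3,4)

Maximum flow: 6
Minimum cut: (3,4)
Partition: S = [0, 1, 2, 3], T = [4]

Max-flow min-cut theorem verified: both equal 6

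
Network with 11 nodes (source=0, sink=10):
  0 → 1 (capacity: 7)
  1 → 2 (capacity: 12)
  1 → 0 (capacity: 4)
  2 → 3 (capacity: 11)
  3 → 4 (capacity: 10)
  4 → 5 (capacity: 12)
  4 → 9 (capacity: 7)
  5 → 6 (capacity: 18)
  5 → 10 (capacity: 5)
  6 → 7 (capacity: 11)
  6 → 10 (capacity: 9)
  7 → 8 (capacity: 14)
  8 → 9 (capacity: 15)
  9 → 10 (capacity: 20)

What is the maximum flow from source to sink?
Maximum flow = 7

Max flow: 7

Flow assignment:
  0 → 1: 7/7
  1 → 2: 7/12
  2 → 3: 7/11
  3 → 4: 7/10
  4 → 5: 7/12
  5 → 6: 2/18
  5 → 10: 5/5
  6 → 10: 2/9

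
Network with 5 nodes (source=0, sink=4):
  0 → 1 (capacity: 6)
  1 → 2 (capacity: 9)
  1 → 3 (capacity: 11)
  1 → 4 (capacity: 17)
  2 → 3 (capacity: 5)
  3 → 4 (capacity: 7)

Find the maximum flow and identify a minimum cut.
Max flow = 6, Min cut edges: (0,1)

Maximum flow: 6
Minimum cut: (0,1)
Partition: S = [0], T = [1, 2, 3, 4]

Max-flow min-cut theorem verified: both equal 6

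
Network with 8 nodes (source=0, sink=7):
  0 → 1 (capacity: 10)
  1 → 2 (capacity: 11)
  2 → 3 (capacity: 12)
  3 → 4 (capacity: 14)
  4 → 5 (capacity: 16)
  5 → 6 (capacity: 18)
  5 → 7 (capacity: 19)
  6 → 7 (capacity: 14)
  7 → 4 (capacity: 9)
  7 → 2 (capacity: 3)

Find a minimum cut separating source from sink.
Min cut value = 10, edges: (0,1)

Min cut value: 10
Partition: S = [0], T = [1, 2, 3, 4, 5, 6, 7]
Cut edges: (0,1)

By max-flow min-cut theorem, max flow = min cut = 10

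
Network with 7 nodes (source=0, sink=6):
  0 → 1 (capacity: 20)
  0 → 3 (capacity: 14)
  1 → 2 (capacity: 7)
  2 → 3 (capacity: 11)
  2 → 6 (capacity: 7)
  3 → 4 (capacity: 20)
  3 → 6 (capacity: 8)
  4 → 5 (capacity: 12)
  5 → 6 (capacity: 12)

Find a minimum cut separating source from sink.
Min cut value = 21, edges: (0,3), (1,2)

Min cut value: 21
Partition: S = [0, 1], T = [2, 3, 4, 5, 6]
Cut edges: (0,3), (1,2)

By max-flow min-cut theorem, max flow = min cut = 21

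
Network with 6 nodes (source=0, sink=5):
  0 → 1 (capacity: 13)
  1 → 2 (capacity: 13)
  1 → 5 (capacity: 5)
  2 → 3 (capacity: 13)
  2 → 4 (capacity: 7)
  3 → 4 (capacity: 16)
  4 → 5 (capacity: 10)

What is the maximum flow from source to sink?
Maximum flow = 13

Max flow: 13

Flow assignment:
  0 → 1: 13/13
  1 → 2: 8/13
  1 → 5: 5/5
  2 → 3: 1/13
  2 → 4: 7/7
  3 → 4: 1/16
  4 → 5: 8/10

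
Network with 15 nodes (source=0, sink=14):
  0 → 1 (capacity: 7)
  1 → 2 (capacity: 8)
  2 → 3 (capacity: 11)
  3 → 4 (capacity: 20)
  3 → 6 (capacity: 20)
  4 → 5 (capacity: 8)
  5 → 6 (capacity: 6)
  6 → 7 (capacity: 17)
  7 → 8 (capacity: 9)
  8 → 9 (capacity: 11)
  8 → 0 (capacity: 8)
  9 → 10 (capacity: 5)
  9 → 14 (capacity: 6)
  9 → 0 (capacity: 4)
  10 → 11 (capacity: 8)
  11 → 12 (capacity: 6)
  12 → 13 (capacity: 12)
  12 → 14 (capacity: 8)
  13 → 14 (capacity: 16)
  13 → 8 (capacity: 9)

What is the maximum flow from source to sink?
Maximum flow = 7

Max flow: 7

Flow assignment:
  0 → 1: 7/7
  1 → 2: 7/8
  2 → 3: 7/11
  3 → 6: 7/20
  6 → 7: 7/17
  7 → 8: 7/9
  8 → 9: 7/11
  9 → 10: 1/5
  9 → 14: 6/6
  10 → 11: 1/8
  11 → 12: 1/6
  12 → 14: 1/8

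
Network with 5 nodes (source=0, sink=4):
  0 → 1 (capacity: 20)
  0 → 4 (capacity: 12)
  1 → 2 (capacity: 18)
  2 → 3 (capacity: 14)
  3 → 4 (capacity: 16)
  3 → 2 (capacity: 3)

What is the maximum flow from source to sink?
Maximum flow = 26

Max flow: 26

Flow assignment:
  0 → 1: 14/20
  0 → 4: 12/12
  1 → 2: 14/18
  2 → 3: 14/14
  3 → 4: 14/16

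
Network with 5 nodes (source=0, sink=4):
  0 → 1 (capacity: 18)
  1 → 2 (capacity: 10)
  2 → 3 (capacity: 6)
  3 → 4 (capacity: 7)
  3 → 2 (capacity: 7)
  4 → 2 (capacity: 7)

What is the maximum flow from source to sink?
Maximum flow = 6

Max flow: 6

Flow assignment:
  0 → 1: 6/18
  1 → 2: 6/10
  2 → 3: 6/6
  3 → 4: 6/7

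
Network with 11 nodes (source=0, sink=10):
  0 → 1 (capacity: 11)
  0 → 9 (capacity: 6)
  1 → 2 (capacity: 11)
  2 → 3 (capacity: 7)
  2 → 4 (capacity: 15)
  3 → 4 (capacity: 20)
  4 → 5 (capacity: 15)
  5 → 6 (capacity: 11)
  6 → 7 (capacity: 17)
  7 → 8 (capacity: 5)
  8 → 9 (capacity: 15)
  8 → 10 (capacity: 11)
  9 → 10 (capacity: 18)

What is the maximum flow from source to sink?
Maximum flow = 11

Max flow: 11

Flow assignment:
  0 → 1: 5/11
  0 → 9: 6/6
  1 → 2: 5/11
  2 → 4: 5/15
  4 → 5: 5/15
  5 → 6: 5/11
  6 → 7: 5/17
  7 → 8: 5/5
  8 → 10: 5/11
  9 → 10: 6/18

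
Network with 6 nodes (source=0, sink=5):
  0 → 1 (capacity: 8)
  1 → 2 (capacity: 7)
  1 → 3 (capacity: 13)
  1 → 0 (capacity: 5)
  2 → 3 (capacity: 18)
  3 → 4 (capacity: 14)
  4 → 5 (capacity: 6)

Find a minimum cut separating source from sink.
Min cut value = 6, edges: (4,5)

Min cut value: 6
Partition: S = [0, 1, 2, 3, 4], T = [5]
Cut edges: (4,5)

By max-flow min-cut theorem, max flow = min cut = 6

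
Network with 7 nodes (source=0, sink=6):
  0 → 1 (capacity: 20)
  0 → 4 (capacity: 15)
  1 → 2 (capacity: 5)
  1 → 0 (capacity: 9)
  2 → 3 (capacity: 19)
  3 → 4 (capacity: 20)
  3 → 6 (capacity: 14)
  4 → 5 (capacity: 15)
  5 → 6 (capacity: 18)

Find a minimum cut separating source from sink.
Min cut value = 20, edges: (1,2), (4,5)

Min cut value: 20
Partition: S = [0, 1, 4], T = [2, 3, 5, 6]
Cut edges: (1,2), (4,5)

By max-flow min-cut theorem, max flow = min cut = 20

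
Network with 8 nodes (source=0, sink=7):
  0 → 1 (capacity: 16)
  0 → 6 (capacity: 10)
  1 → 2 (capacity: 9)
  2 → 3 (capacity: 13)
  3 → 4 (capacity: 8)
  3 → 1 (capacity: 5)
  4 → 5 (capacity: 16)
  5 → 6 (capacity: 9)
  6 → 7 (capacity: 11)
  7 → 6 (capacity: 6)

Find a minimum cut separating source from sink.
Min cut value = 11, edges: (6,7)

Min cut value: 11
Partition: S = [0, 1, 2, 3, 4, 5, 6], T = [7]
Cut edges: (6,7)

By max-flow min-cut theorem, max flow = min cut = 11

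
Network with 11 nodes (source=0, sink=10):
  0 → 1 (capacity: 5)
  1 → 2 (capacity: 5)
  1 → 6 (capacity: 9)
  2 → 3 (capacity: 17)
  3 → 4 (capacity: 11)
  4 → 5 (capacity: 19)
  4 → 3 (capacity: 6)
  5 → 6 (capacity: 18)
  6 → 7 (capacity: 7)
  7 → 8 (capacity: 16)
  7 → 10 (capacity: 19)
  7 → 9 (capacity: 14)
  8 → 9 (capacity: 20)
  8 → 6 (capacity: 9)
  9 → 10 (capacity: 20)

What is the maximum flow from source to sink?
Maximum flow = 5

Max flow: 5

Flow assignment:
  0 → 1: 5/5
  1 → 6: 5/9
  6 → 7: 5/7
  7 → 10: 5/19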